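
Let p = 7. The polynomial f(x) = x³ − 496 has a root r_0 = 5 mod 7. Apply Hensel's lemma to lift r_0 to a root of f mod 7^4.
r_3 = 579 (mod 2401)

Hensel: r_{i+1} = r_i − f(r_i)/f′(r_i) mod 7^{i+2}, where f′(x) = 3x². Iterate:
  r_0 = 5 (mod 7)
  r_1 = 40 (mod 49)
  r_2 = 236 (mod 343)
  r_3 = 579 (mod 2401)
Final: r = 579 with f(r) ≡ 0 mod 7^4.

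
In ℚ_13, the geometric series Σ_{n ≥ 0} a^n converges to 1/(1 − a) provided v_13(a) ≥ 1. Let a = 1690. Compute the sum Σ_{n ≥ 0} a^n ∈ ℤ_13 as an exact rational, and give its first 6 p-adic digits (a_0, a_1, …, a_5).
Σ a^n = 1/(1 − a) = -1/1689;  first 6 digits = (1, 0, 10, 0, 9, 7)

v_13(a) = 2 ≥ 1, so the series converges in ℤ_13 to 1/(1 − a) = 1/(1 − 1690) = -1/1689. Expand this rational in ℤ_13: compute digits iteratively via d_i = x_i mod 13, x_{i+1} = (x_i − d_i)/13. The first 6 digits are (1, 0, 10, 0, 9, 7).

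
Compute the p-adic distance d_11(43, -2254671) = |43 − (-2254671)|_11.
d_11(43, -2254671) = 1/161051

Step 1 — x − y = 43 − (-2254671) = 2254714. Step 2 — v_11(2254714) = 5 (factor: 2254714 = (11^5 · 14); the sign does not affect v_p). Step 3 — |x − y|_11 = 11^{-5} = 1/161051.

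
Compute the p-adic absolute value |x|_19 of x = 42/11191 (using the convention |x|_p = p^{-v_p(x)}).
|42/11191|_19 = 361

Step 1 — compute v_19(x) by factoring powers of 19 out of the numerator and denominator: v_19(42/11191) = -2. Step 2 — apply |x|_p = p^{-v_p(x)} = 19^{2} = 361.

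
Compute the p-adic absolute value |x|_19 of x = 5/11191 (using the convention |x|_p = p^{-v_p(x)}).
|5/11191|_19 = 361

Step 1 — compute v_19(x) by factoring powers of 19 out of the numerator and denominator: v_19(5/11191) = -2. Step 2 — apply |x|_p = p^{-v_p(x)} = 19^{2} = 361.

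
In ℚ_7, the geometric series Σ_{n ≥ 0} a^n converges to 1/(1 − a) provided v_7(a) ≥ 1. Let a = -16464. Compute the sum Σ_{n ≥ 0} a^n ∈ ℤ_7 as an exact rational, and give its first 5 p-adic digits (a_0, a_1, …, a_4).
Σ a^n = 1/(1 − a) = 1/16465;  first 5 digits = (1, 0, 0, 1, 0)

v_7(a) = 3 ≥ 1, so the series converges in ℤ_7 to 1/(1 − a) = 1/(1 − (-16464)) = 1/16465. Expand this rational in ℤ_7: compute digits iteratively via d_i = x_i mod 7, x_{i+1} = (x_i − d_i)/7. The first 5 digits are (1, 0, 0, 1, 0).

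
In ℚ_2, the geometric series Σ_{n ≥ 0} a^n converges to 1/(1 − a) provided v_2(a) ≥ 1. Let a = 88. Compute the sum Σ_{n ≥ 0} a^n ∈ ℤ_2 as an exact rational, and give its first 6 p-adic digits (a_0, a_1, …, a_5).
Σ a^n = 1/(1 − a) = -1/87;  first 6 digits = (1, 0, 0, 1, 1, 0)

v_2(a) = 3 ≥ 1, so the series converges in ℤ_2 to 1/(1 − a) = 1/(1 − 88) = -1/87. Expand this rational in ℤ_2: compute digits iteratively via d_i = x_i mod 2, x_{i+1} = (x_i − d_i)/2. The first 6 digits are (1, 0, 0, 1, 1, 0).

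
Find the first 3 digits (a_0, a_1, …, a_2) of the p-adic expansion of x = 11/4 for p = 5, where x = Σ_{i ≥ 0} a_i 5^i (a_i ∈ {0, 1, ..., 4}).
(a_0, …, a_2) = (4, 1, 1)

v_5(11/4) = 0 (numerator and denominator both coprime to 5), so x ∈ ℤ_5^×. Compute digits iteratively via a_i = x_i mod 5, x_{i+1} = (x_i − a_i)/5, with x_0 = x:
  x_0 = 11/4;  a_0 = 4;  x_1 = (x_0 − 4)/5 = -1/4
  x_1 = -1/4;  a_1 = 1;  x_2 = (x_1 − 1)/5 = -1/4
  x_2 = -1/4;  a_2 = 1;  x_3 = (x_2 − 1)/5 = -1/4
Digits: (4, 1, 1).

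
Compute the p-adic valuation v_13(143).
v_13(143) = 1

v_13(n) is the largest exponent k such that 13^k divides n. Factor out: 143 = 13^1 · 11. (Sign doesn't affect v_p.) So v_13(143) = 1.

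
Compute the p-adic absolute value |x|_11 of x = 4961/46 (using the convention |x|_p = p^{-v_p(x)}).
|4961/46|_11 = 1/121

Step 1 — compute v_11(x) by factoring powers of 11 out of the numerator and denominator: v_11(4961/46) = 2. Step 2 — apply |x|_p = p^{-v_p(x)} = 11^{-2} = 1/121.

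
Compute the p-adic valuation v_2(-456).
v_2(-456) = 3

v_2(n) is the largest exponent k such that 2^k divides n. Factor out: -456 = -2^3 · 57. (Sign doesn't affect v_p.) So v_2(-456) = 3.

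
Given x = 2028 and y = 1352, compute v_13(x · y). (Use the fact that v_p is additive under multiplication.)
v_13(2741856) = 4

v_p(x) = 2 (factor: 2028 = 13^2 · 12); v_p(y) = 2 (factor: 1352 = 13^2 · 8). Additivity: v_p(xy) = v_p(x) + v_p(y) = 2 + 2 = 4. (Direct check: xy = 2741856 = 13^4 · (96).)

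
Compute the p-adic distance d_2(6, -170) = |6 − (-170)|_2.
d_2(6, -170) = 1/16

Step 1 — x − y = 6 − (-170) = 176. Step 2 — v_2(176) = 4 (factor: 176 = (2^4 · 11); the sign does not affect v_p). Step 3 — |x − y|_2 = 2^{-4} = 1/16.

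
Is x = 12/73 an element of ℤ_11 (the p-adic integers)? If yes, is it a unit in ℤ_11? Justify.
x ∈ ℤ_11^× (unit); v_11(x) = 0

ℤ_11 = {x ∈ ℚ_11 : v_11(x) ≥ 0} and ℤ_11^× = {x ∈ ℤ_11 : v_11(x) = 0}. Here v_11(12/73) = v_11(num) − v_11(den) = 0; compare against these criteria.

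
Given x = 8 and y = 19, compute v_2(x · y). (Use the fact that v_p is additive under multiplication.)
v_2(152) = 3

v_p(x) = 3 (factor: 8 = 2^3 · 1); v_p(y) = 0 (factor: 19 = 2^0 · 19). Additivity: v_p(xy) = v_p(x) + v_p(y) = 3 + 0 = 3. (Direct check: xy = 152 = 2^3 · (19).)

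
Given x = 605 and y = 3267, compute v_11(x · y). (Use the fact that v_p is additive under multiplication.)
v_11(1976535) = 4

v_p(x) = 2 (factor: 605 = 11^2 · 5); v_p(y) = 2 (factor: 3267 = 11^2 · 27). Additivity: v_p(xy) = v_p(x) + v_p(y) = 2 + 2 = 4. (Direct check: xy = 1976535 = 11^4 · (135).)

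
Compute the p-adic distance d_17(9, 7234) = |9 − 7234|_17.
d_17(9, 7234) = 1/289

Step 1 — x − y = 9 − 7234 = -7225. Step 2 — v_17(-7225) = 2 (factor: -7225 = −(17^2 · 25); the sign does not affect v_p). Step 3 — |x − y|_17 = 17^{-2} = 1/289.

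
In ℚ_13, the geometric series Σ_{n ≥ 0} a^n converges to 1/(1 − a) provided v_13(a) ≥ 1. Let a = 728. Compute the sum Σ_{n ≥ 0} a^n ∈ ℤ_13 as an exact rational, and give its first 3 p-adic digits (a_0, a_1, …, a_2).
Σ a^n = 1/(1 − a) = -1/727;  first 3 digits = (1, 4, 7)

v_13(a) = 1 ≥ 1, so the series converges in ℤ_13 to 1/(1 − a) = 1/(1 − 728) = -1/727. Expand this rational in ℤ_13: compute digits iteratively via d_i = x_i mod 13, x_{i+1} = (x_i − d_i)/13. The first 3 digits are (1, 4, 7).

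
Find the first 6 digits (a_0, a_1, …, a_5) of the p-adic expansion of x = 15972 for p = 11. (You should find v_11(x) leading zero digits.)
(a_0, …, a_5) = (0, 0, 0, 1, 1, 0)

v_11(15972) = 3, so a_0 = ... = a_2 = 0. Factor out: x = 11^3 · u with u = 12 a unit in ℤ_11. Expand u iteratively via a_{v+i} = u_i mod 11, u_{i+1} = (u_i − a_{v+i})/11:
  u_0 = 12;  a_3 = 1;  u_1 = (u_0 − 1)/11 = 1
  u_1 = 1;  a_4 = 1;  u_2 = (u_1 − 1)/11 = 0
  u_2 = 0;  a_5 = 0;  u_3 = (u_2 − 0)/11 = 0
Digits: (0, 0, 0, 1, 1, 0).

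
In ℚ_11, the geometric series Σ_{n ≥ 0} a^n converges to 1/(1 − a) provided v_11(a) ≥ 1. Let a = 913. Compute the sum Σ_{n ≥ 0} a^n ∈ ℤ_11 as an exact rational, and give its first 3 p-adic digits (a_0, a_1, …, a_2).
Σ a^n = 1/(1 − a) = -1/912;  first 3 digits = (1, 6, 10)

v_11(a) = 1 ≥ 1, so the series converges in ℤ_11 to 1/(1 − a) = 1/(1 − 913) = -1/912. Expand this rational in ℤ_11: compute digits iteratively via d_i = x_i mod 11, x_{i+1} = (x_i − d_i)/11. The first 3 digits are (1, 6, 10).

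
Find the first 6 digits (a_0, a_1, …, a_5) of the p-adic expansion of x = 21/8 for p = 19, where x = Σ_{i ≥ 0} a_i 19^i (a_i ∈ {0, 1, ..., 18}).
(a_0, …, a_5) = (5, 7, 2, 7, 2, 7)

v_19(21/8) = 0 (numerator and denominator both coprime to 19), so x ∈ ℤ_19^×. Compute digits iteratively via a_i = x_i mod 19, x_{i+1} = (x_i − a_i)/19, with x_0 = x:
  x_0 = 21/8;  a_0 = 5;  x_1 = (x_0 − 5)/19 = -1/8
  x_1 = -1/8;  a_1 = 7;  x_2 = (x_1 − 7)/19 = -3/8
  x_2 = -3/8;  a_2 = 2;  x_3 = (x_2 − 2)/19 = -1/8
  x_3 = -1/8;  a_3 = 7;  x_4 = (x_3 − 7)/19 = -3/8
  x_4 = -3/8;  a_4 = 2;  x_5 = (x_4 − 2)/19 = -1/8
  x_5 = -1/8;  a_5 = 7;  x_6 = (x_5 − 7)/19 = -3/8
Digits: (5, 7, 2, 7, 2, 7).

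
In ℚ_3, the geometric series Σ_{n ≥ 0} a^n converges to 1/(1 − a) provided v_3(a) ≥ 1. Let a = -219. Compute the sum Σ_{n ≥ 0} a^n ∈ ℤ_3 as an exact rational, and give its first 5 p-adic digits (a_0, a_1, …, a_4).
Σ a^n = 1/(1 − a) = 1/220;  first 5 digits = (1, 2, 0, 0, 2)

v_3(a) = 1 ≥ 1, so the series converges in ℤ_3 to 1/(1 − a) = 1/(1 − (-219)) = 1/220. Expand this rational in ℤ_3: compute digits iteratively via d_i = x_i mod 3, x_{i+1} = (x_i − d_i)/3. The first 5 digits are (1, 2, 0, 0, 2).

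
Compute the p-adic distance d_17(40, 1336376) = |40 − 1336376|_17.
d_17(40, 1336376) = 1/83521

Step 1 — x − y = 40 − 1336376 = -1336336. Step 2 — v_17(-1336336) = 4 (factor: -1336336 = −(17^4 · 16); the sign does not affect v_p). Step 3 — |x − y|_17 = 17^{-4} = 1/83521.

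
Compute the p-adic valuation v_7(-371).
v_7(-371) = 1

v_7(n) is the largest exponent k such that 7^k divides n. Factor out: -371 = -7^1 · 53. (Sign doesn't affect v_p.) So v_7(-371) = 1.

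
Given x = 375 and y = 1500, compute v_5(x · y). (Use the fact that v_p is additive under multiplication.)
v_5(562500) = 6

v_p(x) = 3 (factor: 375 = 5^3 · 3); v_p(y) = 3 (factor: 1500 = 5^3 · 12). Additivity: v_p(xy) = v_p(x) + v_p(y) = 3 + 3 = 6. (Direct check: xy = 562500 = 5^6 · (36).)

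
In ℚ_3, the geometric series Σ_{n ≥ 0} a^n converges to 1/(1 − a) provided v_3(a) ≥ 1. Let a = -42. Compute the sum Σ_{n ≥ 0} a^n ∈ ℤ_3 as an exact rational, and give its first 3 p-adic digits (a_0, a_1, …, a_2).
Σ a^n = 1/(1 − a) = 1/43;  first 3 digits = (1, 1, 2)

v_3(a) = 1 ≥ 1, so the series converges in ℤ_3 to 1/(1 − a) = 1/(1 − (-42)) = 1/43. Expand this rational in ℤ_3: compute digits iteratively via d_i = x_i mod 3, x_{i+1} = (x_i − d_i)/3. The first 3 digits are (1, 1, 2).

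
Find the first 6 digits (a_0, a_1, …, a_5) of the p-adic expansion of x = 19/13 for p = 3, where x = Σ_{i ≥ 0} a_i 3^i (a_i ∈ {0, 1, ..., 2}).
(a_0, …, a_5) = (1, 2, 1, 2, 1, 1)

v_3(19/13) = 0 (numerator and denominator both coprime to 3), so x ∈ ℤ_3^×. Compute digits iteratively via a_i = x_i mod 3, x_{i+1} = (x_i − a_i)/3, with x_0 = x:
  x_0 = 19/13;  a_0 = 1;  x_1 = (x_0 − 1)/3 = 2/13
  x_1 = 2/13;  a_1 = 2;  x_2 = (x_1 − 2)/3 = -8/13
  x_2 = -8/13;  a_2 = 1;  x_3 = (x_2 − 1)/3 = -7/13
  x_3 = -7/13;  a_3 = 2;  x_4 = (x_3 − 2)/3 = -11/13
  x_4 = -11/13;  a_4 = 1;  x_5 = (x_4 − 1)/3 = -8/13
  x_5 = -8/13;  a_5 = 1;  x_6 = (x_5 − 1)/3 = -7/13
Digits: (1, 2, 1, 2, 1, 1).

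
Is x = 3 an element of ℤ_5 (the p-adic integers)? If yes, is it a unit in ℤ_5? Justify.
x ∈ ℤ_5^× (unit); v_5(x) = 0

ℤ_5 = {x ∈ ℚ_5 : v_5(x) ≥ 0} and ℤ_5^× = {x ∈ ℤ_5 : v_5(x) = 0}. Here v_5(3) = v_5(num) − v_5(den) = 0; compare against these criteria.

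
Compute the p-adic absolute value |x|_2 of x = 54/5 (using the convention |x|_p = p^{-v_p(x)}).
|54/5|_2 = 1/2

Step 1 — compute v_2(x) by factoring powers of 2 out of the numerator and denominator: v_2(54/5) = 1. Step 2 — apply |x|_p = p^{-v_p(x)} = 2^{-1} = 1/2.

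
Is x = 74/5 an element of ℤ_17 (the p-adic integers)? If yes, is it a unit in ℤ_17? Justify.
x ∈ ℤ_17^× (unit); v_17(x) = 0

ℤ_17 = {x ∈ ℚ_17 : v_17(x) ≥ 0} and ℤ_17^× = {x ∈ ℤ_17 : v_17(x) = 0}. Here v_17(74/5) = v_17(num) − v_17(den) = 0; compare against these criteria.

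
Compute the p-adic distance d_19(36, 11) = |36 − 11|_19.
d_19(36, 11) = 1

Step 1 — x − y = 36 − 11 = 25. Step 2 — v_19(25) = 0 (factor: 25 = (19^0 · 25); the sign does not affect v_p). Step 3 — |x − y|_19 = 19^{0} = 1.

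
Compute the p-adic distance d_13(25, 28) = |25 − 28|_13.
d_13(25, 28) = 1

Step 1 — x − y = 25 − 28 = -3. Step 2 — v_13(-3) = 0 (factor: -3 = −(13^0 · 3); the sign does not affect v_p). Step 3 — |x − y|_13 = 13^{0} = 1.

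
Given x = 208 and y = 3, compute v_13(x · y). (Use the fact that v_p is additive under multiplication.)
v_13(624) = 1

v_p(x) = 1 (factor: 208 = 13^1 · 16); v_p(y) = 0 (factor: 3 = 13^0 · 3). Additivity: v_p(xy) = v_p(x) + v_p(y) = 1 + 0 = 1. (Direct check: xy = 624 = 13^1 · (48).)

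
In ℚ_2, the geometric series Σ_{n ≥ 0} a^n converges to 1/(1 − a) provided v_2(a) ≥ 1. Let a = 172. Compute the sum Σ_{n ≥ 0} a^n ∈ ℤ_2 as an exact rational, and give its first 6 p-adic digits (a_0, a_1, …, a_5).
Σ a^n = 1/(1 − a) = -1/171;  first 6 digits = (1, 0, 1, 1, 1, 1)

v_2(a) = 2 ≥ 1, so the series converges in ℤ_2 to 1/(1 − a) = 1/(1 − 172) = -1/171. Expand this rational in ℤ_2: compute digits iteratively via d_i = x_i mod 2, x_{i+1} = (x_i − d_i)/2. The first 6 digits are (1, 0, 1, 1, 1, 1).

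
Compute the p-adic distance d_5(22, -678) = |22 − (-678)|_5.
d_5(22, -678) = 1/25

Step 1 — x − y = 22 − (-678) = 700. Step 2 — v_5(700) = 2 (factor: 700 = (5^2 · 28); the sign does not affect v_p). Step 3 — |x − y|_5 = 5^{-2} = 1/25.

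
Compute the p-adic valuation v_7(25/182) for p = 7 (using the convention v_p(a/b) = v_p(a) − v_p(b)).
v_7(25/182) = -1

Factor powers of 7 from the numerator and denominator of the reduced fraction: 25 = 7^0 · 25 and 182 = 7^1 · 26. Apply v_p(a/b) = v_p(a) − v_p(b): v_7(25/182) = 0 − 1 = -1.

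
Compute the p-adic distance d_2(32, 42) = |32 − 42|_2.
d_2(32, 42) = 1/2

Step 1 — x − y = 32 − 42 = -10. Step 2 — v_2(-10) = 1 (factor: -10 = −(2^1 · 5); the sign does not affect v_p). Step 3 — |x − y|_2 = 2^{-1} = 1/2.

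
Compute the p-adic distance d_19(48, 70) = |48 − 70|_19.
d_19(48, 70) = 1

Step 1 — x − y = 48 − 70 = -22. Step 2 — v_19(-22) = 0 (factor: -22 = −(19^0 · 22); the sign does not affect v_p). Step 3 — |x − y|_19 = 19^{0} = 1.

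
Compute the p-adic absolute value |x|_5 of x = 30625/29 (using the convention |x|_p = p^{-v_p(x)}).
|30625/29|_5 = 1/625

Step 1 — compute v_5(x) by factoring powers of 5 out of the numerator and denominator: v_5(30625/29) = 4. Step 2 — apply |x|_p = p^{-v_p(x)} = 5^{-4} = 1/625.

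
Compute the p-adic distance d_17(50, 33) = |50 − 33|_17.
d_17(50, 33) = 1/17

Step 1 — x − y = 50 − 33 = 17. Step 2 — v_17(17) = 1 (factor: 17 = (17^1 · 1); the sign does not affect v_p). Step 3 — |x − y|_17 = 17^{-1} = 1/17.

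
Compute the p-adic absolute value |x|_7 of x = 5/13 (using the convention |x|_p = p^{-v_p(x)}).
|5/13|_7 = 1

Step 1 — compute v_7(x) by factoring powers of 7 out of the numerator and denominator: v_7(5/13) = 0. Step 2 — apply |x|_p = p^{-v_p(x)} = 7^{0} = 1.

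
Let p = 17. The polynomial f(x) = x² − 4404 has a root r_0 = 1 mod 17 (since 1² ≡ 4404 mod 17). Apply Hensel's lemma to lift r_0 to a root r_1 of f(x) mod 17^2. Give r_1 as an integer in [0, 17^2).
r_1 = 35 (mod 289)

Hensel's recurrence: r_{i+1} = r_i − f(r_i)·(f′(r_i))^{-1} mod 17^{i+2}, with f′(x) = 2x. Iterate:
  r_0 = 1 (mod 17)
  r_1 = 35 (mod 289)
Final: r_1 = 35, and one checks f(r_1) ≡ 0 mod 17^2.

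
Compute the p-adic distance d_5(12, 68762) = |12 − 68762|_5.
d_5(12, 68762) = 1/3125

Step 1 — x − y = 12 − 68762 = -68750. Step 2 — v_5(-68750) = 5 (factor: -68750 = −(5^5 · 22); the sign does not affect v_p). Step 3 — |x − y|_5 = 5^{-5} = 1/3125.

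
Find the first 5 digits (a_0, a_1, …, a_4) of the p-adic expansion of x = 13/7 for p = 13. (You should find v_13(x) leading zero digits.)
(a_0, …, a_4) = (0, 2, 11, 1, 11)

v_13(13/7) = 1, so a_0 = ... = a_0 = 0. Factor out: x = 13^1 · u with u = 1/7 a unit in ℤ_13. Expand u iteratively via a_{v+i} = u_i mod 13, u_{i+1} = (u_i − a_{v+i})/13:
  u_0 = 1/7;  a_1 = 2;  u_1 = (u_0 − 2)/13 = -1/7
  u_1 = -1/7;  a_2 = 11;  u_2 = (u_1 − 11)/13 = -6/7
  u_2 = -6/7;  a_3 = 1;  u_3 = (u_2 − 1)/13 = -1/7
  u_3 = -1/7;  a_4 = 11;  u_4 = (u_3 − 11)/13 = -6/7
Digits: (0, 2, 11, 1, 11).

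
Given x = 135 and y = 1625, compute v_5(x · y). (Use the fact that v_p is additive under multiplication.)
v_5(219375) = 4

v_p(x) = 1 (factor: 135 = 5^1 · 27); v_p(y) = 3 (factor: 1625 = 5^3 · 13). Additivity: v_p(xy) = v_p(x) + v_p(y) = 1 + 3 = 4. (Direct check: xy = 219375 = 5^4 · (351).)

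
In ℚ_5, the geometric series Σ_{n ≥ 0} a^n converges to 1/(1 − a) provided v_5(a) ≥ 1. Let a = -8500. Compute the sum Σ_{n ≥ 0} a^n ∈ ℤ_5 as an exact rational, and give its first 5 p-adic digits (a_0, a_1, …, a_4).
Σ a^n = 1/(1 − a) = 1/8501;  first 5 digits = (1, 0, 0, 2, 1)

v_5(a) = 3 ≥ 1, so the series converges in ℤ_5 to 1/(1 − a) = 1/(1 − (-8500)) = 1/8501. Expand this rational in ℤ_5: compute digits iteratively via d_i = x_i mod 5, x_{i+1} = (x_i − d_i)/5. The first 5 digits are (1, 0, 0, 2, 1).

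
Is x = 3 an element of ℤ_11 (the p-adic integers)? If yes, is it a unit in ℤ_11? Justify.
x ∈ ℤ_11^× (unit); v_11(x) = 0

ℤ_11 = {x ∈ ℚ_11 : v_11(x) ≥ 0} and ℤ_11^× = {x ∈ ℤ_11 : v_11(x) = 0}. Here v_11(3) = v_11(num) − v_11(den) = 0; compare against these criteria.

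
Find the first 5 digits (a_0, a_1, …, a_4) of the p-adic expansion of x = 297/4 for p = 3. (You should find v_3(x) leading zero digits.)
(a_0, …, a_4) = (0, 0, 0, 2, 1)

v_3(297/4) = 3, so a_0 = ... = a_2 = 0. Factor out: x = 3^3 · u with u = 11/4 a unit in ℤ_3. Expand u iteratively via a_{v+i} = u_i mod 3, u_{i+1} = (u_i − a_{v+i})/3:
  u_0 = 11/4;  a_3 = 2;  u_1 = (u_0 − 2)/3 = 1/4
  u_1 = 1/4;  a_4 = 1;  u_2 = (u_1 − 1)/3 = -1/4
Digits: (0, 0, 0, 2, 1).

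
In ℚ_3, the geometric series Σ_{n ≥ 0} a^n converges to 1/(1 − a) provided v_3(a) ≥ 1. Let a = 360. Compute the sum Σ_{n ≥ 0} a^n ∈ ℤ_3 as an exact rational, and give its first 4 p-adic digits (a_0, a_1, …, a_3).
Σ a^n = 1/(1 − a) = -1/359;  first 4 digits = (1, 0, 1, 1)

v_3(a) = 2 ≥ 1, so the series converges in ℤ_3 to 1/(1 − a) = 1/(1 − 360) = -1/359. Expand this rational in ℤ_3: compute digits iteratively via d_i = x_i mod 3, x_{i+1} = (x_i − d_i)/3. The first 4 digits are (1, 0, 1, 1).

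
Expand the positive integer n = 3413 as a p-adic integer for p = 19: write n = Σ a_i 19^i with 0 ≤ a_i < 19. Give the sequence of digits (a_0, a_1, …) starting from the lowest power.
(a_0, a_1, …) = (12, 8, 9)

Repeated division by 19 gives the digits low-to-high: 3413 = 12 + 8·19^1 + 9·19^2. Digit sequence: (12, 8, 9).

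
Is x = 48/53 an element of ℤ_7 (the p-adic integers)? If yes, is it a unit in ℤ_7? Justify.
x ∈ ℤ_7^× (unit); v_7(x) = 0

ℤ_7 = {x ∈ ℚ_7 : v_7(x) ≥ 0} and ℤ_7^× = {x ∈ ℤ_7 : v_7(x) = 0}. Here v_7(48/53) = v_7(num) − v_7(den) = 0; compare against these criteria.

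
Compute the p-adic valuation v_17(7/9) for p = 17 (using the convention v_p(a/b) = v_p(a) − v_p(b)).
v_17(7/9) = 0

Factor powers of 17 from the numerator and denominator of the reduced fraction: 7 = 17^0 · 7 and 9 = 17^0 · 9. Apply v_p(a/b) = v_p(a) − v_p(b): v_17(7/9) = 0 − 0 = 0.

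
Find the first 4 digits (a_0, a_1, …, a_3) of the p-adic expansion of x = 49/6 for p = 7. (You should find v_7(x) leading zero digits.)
(a_0, …, a_3) = (0, 0, 6, 5)

v_7(49/6) = 2, so a_0 = ... = a_1 = 0. Factor out: x = 7^2 · u with u = 1/6 a unit in ℤ_7. Expand u iteratively via a_{v+i} = u_i mod 7, u_{i+1} = (u_i − a_{v+i})/7:
  u_0 = 1/6;  a_2 = 6;  u_1 = (u_0 − 6)/7 = -5/6
  u_1 = -5/6;  a_3 = 5;  u_2 = (u_1 − 5)/7 = -5/6
Digits: (0, 0, 6, 5).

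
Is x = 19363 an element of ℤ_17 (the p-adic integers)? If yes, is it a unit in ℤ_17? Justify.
x ∈ ℤ_17 but not a unit; v_17(x) = 2 > 0

ℤ_17 = {x ∈ ℚ_17 : v_17(x) ≥ 0} and ℤ_17^× = {x ∈ ℤ_17 : v_17(x) = 0}. Here v_17(19363) = v_17(num) − v_17(den) = 2; compare against these criteria.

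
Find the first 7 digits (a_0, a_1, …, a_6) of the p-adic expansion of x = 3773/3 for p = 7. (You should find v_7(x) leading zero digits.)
(a_0, …, a_6) = (0, 0, 0, 6, 2, 2, 2)

v_7(3773/3) = 3, so a_0 = ... = a_2 = 0. Factor out: x = 7^3 · u with u = 11/3 a unit in ℤ_7. Expand u iteratively via a_{v+i} = u_i mod 7, u_{i+1} = (u_i − a_{v+i})/7:
  u_0 = 11/3;  a_3 = 6;  u_1 = (u_0 − 6)/7 = -1/3
  u_1 = -1/3;  a_4 = 2;  u_2 = (u_1 − 2)/7 = -1/3
  u_2 = -1/3;  a_5 = 2;  u_3 = (u_2 − 2)/7 = -1/3
  u_3 = -1/3;  a_6 = 2;  u_4 = (u_3 − 2)/7 = -1/3
Digits: (0, 0, 0, 6, 2, 2, 2).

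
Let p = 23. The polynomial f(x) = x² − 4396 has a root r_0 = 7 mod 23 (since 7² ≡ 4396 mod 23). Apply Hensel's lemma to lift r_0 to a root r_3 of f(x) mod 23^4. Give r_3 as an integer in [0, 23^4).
r_3 = 7988 (mod 279841)

Hensel's recurrence: r_{i+1} = r_i − f(r_i)·(f′(r_i))^{-1} mod 23^{i+2}, with f′(x) = 2x. Iterate:
  r_0 = 7 (mod 23)
  r_1 = 53 (mod 529)
  r_2 = 7988 (mod 12167)
  r_3 = 7988 (mod 279841)
Final: r_3 = 7988, and one checks f(r_3) ≡ 0 mod 23^4.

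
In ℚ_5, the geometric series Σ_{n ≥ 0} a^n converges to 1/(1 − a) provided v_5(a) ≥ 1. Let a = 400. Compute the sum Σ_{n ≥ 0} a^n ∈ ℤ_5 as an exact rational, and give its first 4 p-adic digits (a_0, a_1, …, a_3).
Σ a^n = 1/(1 − a) = -1/399;  first 4 digits = (1, 0, 1, 3)

v_5(a) = 2 ≥ 1, so the series converges in ℤ_5 to 1/(1 − a) = 1/(1 − 400) = -1/399. Expand this rational in ℤ_5: compute digits iteratively via d_i = x_i mod 5, x_{i+1} = (x_i − d_i)/5. The first 4 digits are (1, 0, 1, 3).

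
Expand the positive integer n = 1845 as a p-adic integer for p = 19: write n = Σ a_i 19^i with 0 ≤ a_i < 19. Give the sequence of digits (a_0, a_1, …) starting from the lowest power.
(a_0, a_1, …) = (2, 2, 5)

Repeated division by 19 gives the digits low-to-high: 1845 = 2 + 2·19^1 + 5·19^2. Digit sequence: (2, 2, 5).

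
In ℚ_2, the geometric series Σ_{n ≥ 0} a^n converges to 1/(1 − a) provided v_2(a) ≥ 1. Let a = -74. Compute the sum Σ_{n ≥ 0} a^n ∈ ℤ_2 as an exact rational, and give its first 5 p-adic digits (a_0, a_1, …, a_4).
Σ a^n = 1/(1 − a) = 1/75;  first 5 digits = (1, 1, 0, 0, 0)

v_2(a) = 1 ≥ 1, so the series converges in ℤ_2 to 1/(1 − a) = 1/(1 − (-74)) = 1/75. Expand this rational in ℤ_2: compute digits iteratively via d_i = x_i mod 2, x_{i+1} = (x_i − d_i)/2. The first 5 digits are (1, 1, 0, 0, 0).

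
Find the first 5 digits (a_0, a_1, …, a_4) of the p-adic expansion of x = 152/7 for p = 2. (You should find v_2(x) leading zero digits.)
(a_0, …, a_4) = (0, 0, 0, 1, 0)

v_2(152/7) = 3, so a_0 = ... = a_2 = 0. Factor out: x = 2^3 · u with u = 19/7 a unit in ℤ_2. Expand u iteratively via a_{v+i} = u_i mod 2, u_{i+1} = (u_i − a_{v+i})/2:
  u_0 = 19/7;  a_3 = 1;  u_1 = (u_0 − 1)/2 = 6/7
  u_1 = 6/7;  a_4 = 0;  u_2 = (u_1 − 0)/2 = 3/7
Digits: (0, 0, 0, 1, 0).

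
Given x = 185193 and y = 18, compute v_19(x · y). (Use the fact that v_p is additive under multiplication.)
v_19(3333474) = 3

v_p(x) = 3 (factor: 185193 = 19^3 · 27); v_p(y) = 0 (factor: 18 = 19^0 · 18). Additivity: v_p(xy) = v_p(x) + v_p(y) = 3 + 0 = 3. (Direct check: xy = 3333474 = 19^3 · (486).)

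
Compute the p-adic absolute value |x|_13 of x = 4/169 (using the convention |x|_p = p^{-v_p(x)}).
|4/169|_13 = 169

Step 1 — compute v_13(x) by factoring powers of 13 out of the numerator and denominator: v_13(4/169) = -2. Step 2 — apply |x|_p = p^{-v_p(x)} = 13^{2} = 169.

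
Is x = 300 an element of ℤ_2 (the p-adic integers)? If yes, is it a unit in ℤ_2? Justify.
x ∈ ℤ_2 but not a unit; v_2(x) = 2 > 0

ℤ_2 = {x ∈ ℚ_2 : v_2(x) ≥ 0} and ℤ_2^× = {x ∈ ℤ_2 : v_2(x) = 0}. Here v_2(300) = v_2(num) − v_2(den) = 2; compare against these criteria.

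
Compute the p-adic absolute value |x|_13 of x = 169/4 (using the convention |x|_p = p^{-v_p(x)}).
|169/4|_13 = 1/169

Step 1 — compute v_13(x) by factoring powers of 13 out of the numerator and denominator: v_13(169/4) = 2. Step 2 — apply |x|_p = p^{-v_p(x)} = 13^{-2} = 1/169.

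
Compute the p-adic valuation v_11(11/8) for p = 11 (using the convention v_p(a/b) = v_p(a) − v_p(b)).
v_11(11/8) = 1

Factor powers of 11 from the numerator and denominator of the reduced fraction: 11 = 11^1 · 1 and 8 = 11^0 · 8. Apply v_p(a/b) = v_p(a) − v_p(b): v_11(11/8) = 1 − 0 = 1.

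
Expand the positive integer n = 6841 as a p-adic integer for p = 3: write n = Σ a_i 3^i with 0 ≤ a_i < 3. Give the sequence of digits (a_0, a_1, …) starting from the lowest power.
(a_0, a_1, …) = (1, 0, 1, 1, 0, 1, 0, 0, 1)

Repeated division by 3 gives the digits low-to-high: 6841 = 1 + 1·3^2 + 1·3^3 + 1·3^5 + 1·3^8. Digit sequence: (1, 0, 1, 1, 0, 1, 0, 0, 1).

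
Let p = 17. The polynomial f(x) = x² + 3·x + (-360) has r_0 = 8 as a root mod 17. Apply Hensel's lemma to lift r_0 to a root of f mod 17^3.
r_2 = 4479 (mod 4913)

Hensel: r_{i+1} = r_i − f(r_i)·(f′(r_i))^{-1} mod 17^{i+2}, f′(x) = 2x + 3. Iterate:
  r_0 = 8 (mod 17)
  r_1 = 144 (mod 289)
  r_2 = 4479 (mod 4913)
Final: r = 4479 satisfies f(r) ≡ 0 mod 17^3.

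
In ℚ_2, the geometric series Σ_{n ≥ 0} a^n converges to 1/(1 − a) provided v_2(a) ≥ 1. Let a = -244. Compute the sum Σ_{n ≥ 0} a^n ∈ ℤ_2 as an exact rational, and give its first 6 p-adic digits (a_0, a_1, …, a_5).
Σ a^n = 1/(1 − a) = 1/245;  first 6 digits = (1, 0, 1, 1, 1, 0)

v_2(a) = 2 ≥ 1, so the series converges in ℤ_2 to 1/(1 − a) = 1/(1 − (-244)) = 1/245. Expand this rational in ℤ_2: compute digits iteratively via d_i = x_i mod 2, x_{i+1} = (x_i − d_i)/2. The first 6 digits are (1, 0, 1, 1, 1, 0).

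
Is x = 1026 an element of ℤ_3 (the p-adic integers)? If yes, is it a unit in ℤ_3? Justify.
x ∈ ℤ_3 but not a unit; v_3(x) = 3 > 0

ℤ_3 = {x ∈ ℚ_3 : v_3(x) ≥ 0} and ℤ_3^× = {x ∈ ℤ_3 : v_3(x) = 0}. Here v_3(1026) = v_3(num) − v_3(den) = 3; compare against these criteria.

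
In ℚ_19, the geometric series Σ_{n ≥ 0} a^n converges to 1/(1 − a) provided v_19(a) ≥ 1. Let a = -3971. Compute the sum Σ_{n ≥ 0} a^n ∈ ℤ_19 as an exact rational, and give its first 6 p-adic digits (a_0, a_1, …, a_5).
Σ a^n = 1/(1 − a) = 1/3972;  first 6 digits = (1, 0, 8, 18, 6, 6)

v_19(a) = 2 ≥ 1, so the series converges in ℤ_19 to 1/(1 − a) = 1/(1 − (-3971)) = 1/3972. Expand this rational in ℤ_19: compute digits iteratively via d_i = x_i mod 19, x_{i+1} = (x_i − d_i)/19. The first 6 digits are (1, 0, 8, 18, 6, 6).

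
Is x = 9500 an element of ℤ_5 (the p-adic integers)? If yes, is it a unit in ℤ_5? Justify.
x ∈ ℤ_5 but not a unit; v_5(x) = 3 > 0

ℤ_5 = {x ∈ ℚ_5 : v_5(x) ≥ 0} and ℤ_5^× = {x ∈ ℤ_5 : v_5(x) = 0}. Here v_5(9500) = v_5(num) − v_5(den) = 3; compare against these criteria.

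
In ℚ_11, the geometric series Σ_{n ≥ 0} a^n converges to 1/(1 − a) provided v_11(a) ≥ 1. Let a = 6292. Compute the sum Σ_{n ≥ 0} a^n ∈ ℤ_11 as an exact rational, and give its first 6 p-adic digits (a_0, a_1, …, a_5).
Σ a^n = 1/(1 − a) = -1/6291;  first 6 digits = (1, 0, 8, 4, 9, 3)

v_11(a) = 2 ≥ 1, so the series converges in ℤ_11 to 1/(1 − a) = 1/(1 − 6292) = -1/6291. Expand this rational in ℤ_11: compute digits iteratively via d_i = x_i mod 11, x_{i+1} = (x_i − d_i)/11. The first 6 digits are (1, 0, 8, 4, 9, 3).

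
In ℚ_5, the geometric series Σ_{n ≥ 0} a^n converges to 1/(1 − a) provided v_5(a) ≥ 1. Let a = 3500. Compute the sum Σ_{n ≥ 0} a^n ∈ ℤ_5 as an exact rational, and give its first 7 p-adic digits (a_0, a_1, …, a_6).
Σ a^n = 1/(1 − a) = -1/3499;  first 7 digits = (1, 0, 0, 3, 0, 1, 4)

v_5(a) = 3 ≥ 1, so the series converges in ℤ_5 to 1/(1 − a) = 1/(1 − 3500) = -1/3499. Expand this rational in ℤ_5: compute digits iteratively via d_i = x_i mod 5, x_{i+1} = (x_i − d_i)/5. The first 7 digits are (1, 0, 0, 3, 0, 1, 4).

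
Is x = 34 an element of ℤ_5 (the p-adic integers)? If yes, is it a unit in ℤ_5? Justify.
x ∈ ℤ_5^× (unit); v_5(x) = 0

ℤ_5 = {x ∈ ℚ_5 : v_5(x) ≥ 0} and ℤ_5^× = {x ∈ ℤ_5 : v_5(x) = 0}. Here v_5(34) = v_5(num) − v_5(den) = 0; compare against these criteria.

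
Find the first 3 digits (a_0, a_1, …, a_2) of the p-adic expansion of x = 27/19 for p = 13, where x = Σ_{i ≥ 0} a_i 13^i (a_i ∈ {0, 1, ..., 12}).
(a_0, …, a_2) = (11, 2, 8)

v_13(27/19) = 0 (numerator and denominator both coprime to 13), so x ∈ ℤ_13^×. Compute digits iteratively via a_i = x_i mod 13, x_{i+1} = (x_i − a_i)/13, with x_0 = x:
  x_0 = 27/19;  a_0 = 11;  x_1 = (x_0 − 11)/13 = -14/19
  x_1 = -14/19;  a_1 = 2;  x_2 = (x_1 − 2)/13 = -4/19
  x_2 = -4/19;  a_2 = 8;  x_3 = (x_2 − 8)/13 = -12/19
Digits: (11, 2, 8).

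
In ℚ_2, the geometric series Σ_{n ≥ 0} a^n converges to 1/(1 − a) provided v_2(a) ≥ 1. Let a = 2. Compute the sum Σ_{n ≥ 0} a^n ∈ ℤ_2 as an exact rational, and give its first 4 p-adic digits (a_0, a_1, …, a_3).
Σ a^n = 1/(1 − a) = -1;  first 4 digits = (1, 1, 1, 1)

v_2(a) = 1 ≥ 1, so the series converges in ℤ_2 to 1/(1 − a) = 1/(1 − 2) = -1. Expand this rational in ℤ_2: compute digits iteratively via d_i = x_i mod 2, x_{i+1} = (x_i − d_i)/2. The first 4 digits are (1, 1, 1, 1).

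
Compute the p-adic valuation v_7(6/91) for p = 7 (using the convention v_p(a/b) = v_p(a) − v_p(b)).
v_7(6/91) = -1

Factor powers of 7 from the numerator and denominator of the reduced fraction: 6 = 7^0 · 6 and 91 = 7^1 · 13. Apply v_p(a/b) = v_p(a) − v_p(b): v_7(6/91) = 0 − 1 = -1.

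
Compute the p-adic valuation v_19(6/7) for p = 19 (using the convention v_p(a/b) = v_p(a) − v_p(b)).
v_19(6/7) = 0

Factor powers of 19 from the numerator and denominator of the reduced fraction: 6 = 19^0 · 6 and 7 = 19^0 · 7. Apply v_p(a/b) = v_p(a) − v_p(b): v_19(6/7) = 0 − 0 = 0.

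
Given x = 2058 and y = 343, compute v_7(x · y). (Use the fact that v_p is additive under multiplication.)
v_7(705894) = 6

v_p(x) = 3 (factor: 2058 = 7^3 · 6); v_p(y) = 3 (factor: 343 = 7^3 · 1). Additivity: v_p(xy) = v_p(x) + v_p(y) = 3 + 3 = 6. (Direct check: xy = 705894 = 7^6 · (6).)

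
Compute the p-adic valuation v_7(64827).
v_7(64827) = 4

v_7(n) is the largest exponent k such that 7^k divides n. Factor out: 64827 = 7^4 · 27. (Sign doesn't affect v_p.) So v_7(64827) = 4.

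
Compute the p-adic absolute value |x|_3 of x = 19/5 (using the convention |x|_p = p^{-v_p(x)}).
|19/5|_3 = 1

Step 1 — compute v_3(x) by factoring powers of 3 out of the numerator and denominator: v_3(19/5) = 0. Step 2 — apply |x|_p = p^{-v_p(x)} = 3^{0} = 1.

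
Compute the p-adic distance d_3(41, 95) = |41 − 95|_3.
d_3(41, 95) = 1/27

Step 1 — x − y = 41 − 95 = -54. Step 2 — v_3(-54) = 3 (factor: -54 = −(3^3 · 2); the sign does not affect v_p). Step 3 — |x − y|_3 = 3^{-3} = 1/27.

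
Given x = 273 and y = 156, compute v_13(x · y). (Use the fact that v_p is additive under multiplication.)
v_13(42588) = 2

v_p(x) = 1 (factor: 273 = 13^1 · 21); v_p(y) = 1 (factor: 156 = 13^1 · 12). Additivity: v_p(xy) = v_p(x) + v_p(y) = 1 + 1 = 2. (Direct check: xy = 42588 = 13^2 · (252).)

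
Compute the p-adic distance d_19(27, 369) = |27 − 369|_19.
d_19(27, 369) = 1/19

Step 1 — x − y = 27 − 369 = -342. Step 2 — v_19(-342) = 1 (factor: -342 = −(19^1 · 18); the sign does not affect v_p). Step 3 — |x − y|_19 = 19^{-1} = 1/19.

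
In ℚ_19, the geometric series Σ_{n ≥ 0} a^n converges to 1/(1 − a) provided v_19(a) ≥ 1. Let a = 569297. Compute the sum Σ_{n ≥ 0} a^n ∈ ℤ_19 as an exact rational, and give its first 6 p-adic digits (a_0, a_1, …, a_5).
Σ a^n = 1/(1 − a) = -1/569296;  first 6 digits = (1, 0, 0, 7, 4, 0)

v_19(a) = 3 ≥ 1, so the series converges in ℤ_19 to 1/(1 − a) = 1/(1 − 569297) = -1/569296. Expand this rational in ℤ_19: compute digits iteratively via d_i = x_i mod 19, x_{i+1} = (x_i − d_i)/19. The first 6 digits are (1, 0, 0, 7, 4, 0).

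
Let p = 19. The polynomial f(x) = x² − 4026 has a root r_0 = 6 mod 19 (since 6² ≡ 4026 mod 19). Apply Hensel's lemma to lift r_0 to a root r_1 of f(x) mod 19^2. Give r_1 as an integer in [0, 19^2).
r_1 = 158 (mod 361)

Hensel's recurrence: r_{i+1} = r_i − f(r_i)·(f′(r_i))^{-1} mod 19^{i+2}, with f′(x) = 2x. Iterate:
  r_0 = 6 (mod 19)
  r_1 = 158 (mod 361)
Final: r_1 = 158, and one checks f(r_1) ≡ 0 mod 19^2.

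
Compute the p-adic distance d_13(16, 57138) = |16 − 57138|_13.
d_13(16, 57138) = 1/28561

Step 1 — x − y = 16 − 57138 = -57122. Step 2 — v_13(-57122) = 4 (factor: -57122 = −(13^4 · 2); the sign does not affect v_p). Step 3 — |x − y|_13 = 13^{-4} = 1/28561.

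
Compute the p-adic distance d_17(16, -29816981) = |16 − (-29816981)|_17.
d_17(16, -29816981) = 1/1419857

Step 1 — x − y = 16 − (-29816981) = 29816997. Step 2 — v_17(29816997) = 5 (factor: 29816997 = (17^5 · 21); the sign does not affect v_p). Step 3 — |x − y|_17 = 17^{-5} = 1/1419857.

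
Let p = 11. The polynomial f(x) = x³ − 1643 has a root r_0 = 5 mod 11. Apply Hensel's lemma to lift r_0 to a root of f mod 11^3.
r_2 = 819 (mod 1331)

Hensel: r_{i+1} = r_i − f(r_i)/f′(r_i) mod 11^{i+2}, where f′(x) = 3x². Iterate:
  r_0 = 5 (mod 11)
  r_1 = 93 (mod 121)
  r_2 = 819 (mod 1331)
Final: r = 819 with f(r) ≡ 0 mod 11^3.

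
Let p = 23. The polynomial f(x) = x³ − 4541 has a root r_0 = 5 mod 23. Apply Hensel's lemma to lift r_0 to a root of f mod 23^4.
r_3 = 98077 (mod 279841)

Hensel: r_{i+1} = r_i − f(r_i)/f′(r_i) mod 23^{i+2}, where f′(x) = 3x². Iterate:
  r_0 = 5 (mod 23)
  r_1 = 212 (mod 529)
  r_2 = 741 (mod 12167)
  r_3 = 98077 (mod 279841)
Final: r = 98077 with f(r) ≡ 0 mod 23^4.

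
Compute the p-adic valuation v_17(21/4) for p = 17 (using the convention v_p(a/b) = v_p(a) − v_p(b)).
v_17(21/4) = 0

Factor powers of 17 from the numerator and denominator of the reduced fraction: 21 = 17^0 · 21 and 4 = 17^0 · 4. Apply v_p(a/b) = v_p(a) − v_p(b): v_17(21/4) = 0 − 0 = 0.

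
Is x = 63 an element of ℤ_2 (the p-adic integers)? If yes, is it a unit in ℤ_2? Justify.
x ∈ ℤ_2^× (unit); v_2(x) = 0

ℤ_2 = {x ∈ ℚ_2 : v_2(x) ≥ 0} and ℤ_2^× = {x ∈ ℤ_2 : v_2(x) = 0}. Here v_2(63) = v_2(num) − v_2(den) = 0; compare against these criteria.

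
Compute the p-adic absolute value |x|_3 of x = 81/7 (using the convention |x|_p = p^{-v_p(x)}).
|81/7|_3 = 1/81

Step 1 — compute v_3(x) by factoring powers of 3 out of the numerator and denominator: v_3(81/7) = 4. Step 2 — apply |x|_p = p^{-v_p(x)} = 3^{-4} = 1/81.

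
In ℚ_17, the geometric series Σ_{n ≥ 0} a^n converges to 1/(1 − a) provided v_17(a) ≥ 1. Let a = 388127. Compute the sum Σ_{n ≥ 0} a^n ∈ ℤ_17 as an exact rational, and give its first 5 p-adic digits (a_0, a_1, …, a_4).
Σ a^n = 1/(1 − a) = -1/388126;  first 5 digits = (1, 0, 0, 11, 4)

v_17(a) = 3 ≥ 1, so the series converges in ℤ_17 to 1/(1 − a) = 1/(1 − 388127) = -1/388126. Expand this rational in ℤ_17: compute digits iteratively via d_i = x_i mod 17, x_{i+1} = (x_i − d_i)/17. The first 5 digits are (1, 0, 0, 11, 4).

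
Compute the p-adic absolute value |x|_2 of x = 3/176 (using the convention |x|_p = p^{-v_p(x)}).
|3/176|_2 = 16

Step 1 — compute v_2(x) by factoring powers of 2 out of the numerator and denominator: v_2(3/176) = -4. Step 2 — apply |x|_p = p^{-v_p(x)} = 2^{4} = 16.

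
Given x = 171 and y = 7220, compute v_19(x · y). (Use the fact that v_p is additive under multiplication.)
v_19(1234620) = 3

v_p(x) = 1 (factor: 171 = 19^1 · 9); v_p(y) = 2 (factor: 7220 = 19^2 · 20). Additivity: v_p(xy) = v_p(x) + v_p(y) = 1 + 2 = 3. (Direct check: xy = 1234620 = 19^3 · (180).)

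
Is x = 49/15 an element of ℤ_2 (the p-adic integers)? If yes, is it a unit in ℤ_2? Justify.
x ∈ ℤ_2^× (unit); v_2(x) = 0

ℤ_2 = {x ∈ ℚ_2 : v_2(x) ≥ 0} and ℤ_2^× = {x ∈ ℤ_2 : v_2(x) = 0}. Here v_2(49/15) = v_2(num) − v_2(den) = 0; compare against these criteria.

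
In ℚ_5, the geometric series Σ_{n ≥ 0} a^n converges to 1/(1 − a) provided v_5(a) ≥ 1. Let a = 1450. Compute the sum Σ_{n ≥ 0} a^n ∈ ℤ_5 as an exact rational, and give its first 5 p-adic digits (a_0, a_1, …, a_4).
Σ a^n = 1/(1 − a) = -1/1449;  first 5 digits = (1, 0, 3, 1, 1)

v_5(a) = 2 ≥ 1, so the series converges in ℤ_5 to 1/(1 − a) = 1/(1 − 1450) = -1/1449. Expand this rational in ℤ_5: compute digits iteratively via d_i = x_i mod 5, x_{i+1} = (x_i − d_i)/5. The first 5 digits are (1, 0, 3, 1, 1).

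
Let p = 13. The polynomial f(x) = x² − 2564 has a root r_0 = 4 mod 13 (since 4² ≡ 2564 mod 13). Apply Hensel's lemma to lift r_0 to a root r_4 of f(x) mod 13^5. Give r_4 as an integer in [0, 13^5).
r_4 = 131889 (mod 371293)

Hensel's recurrence: r_{i+1} = r_i − f(r_i)·(f′(r_i))^{-1} mod 13^{i+2}, with f′(x) = 2x. Iterate:
  r_0 = 4 (mod 13)
  r_1 = 69 (mod 169)
  r_2 = 69 (mod 2197)
  r_3 = 17645 (mod 28561)
  r_4 = 131889 (mod 371293)
Final: r_4 = 131889, and one checks f(r_4) ≡ 0 mod 13^5.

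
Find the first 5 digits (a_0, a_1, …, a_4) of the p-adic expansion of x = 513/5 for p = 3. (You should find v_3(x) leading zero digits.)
(a_0, …, a_4) = (0, 0, 0, 2, 0)

v_3(513/5) = 3, so a_0 = ... = a_2 = 0. Factor out: x = 3^3 · u with u = 19/5 a unit in ℤ_3. Expand u iteratively via a_{v+i} = u_i mod 3, u_{i+1} = (u_i − a_{v+i})/3:
  u_0 = 19/5;  a_3 = 2;  u_1 = (u_0 − 2)/3 = 3/5
  u_1 = 3/5;  a_4 = 0;  u_2 = (u_1 − 0)/3 = 1/5
Digits: (0, 0, 0, 2, 0).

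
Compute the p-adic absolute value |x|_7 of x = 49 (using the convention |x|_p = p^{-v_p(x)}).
|49|_7 = 1/49

Step 1 — compute v_7(x) by factoring powers of 7 out of the numerator and denominator: v_7(49) = 2. Step 2 — apply |x|_p = p^{-v_p(x)} = 7^{-2} = 1/49.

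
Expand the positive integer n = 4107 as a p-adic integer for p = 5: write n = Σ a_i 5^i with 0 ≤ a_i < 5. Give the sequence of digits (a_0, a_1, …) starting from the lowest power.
(a_0, a_1, …) = (2, 1, 4, 2, 1, 1)

Repeated division by 5 gives the digits low-to-high: 4107 = 2 + 1·5^1 + 4·5^2 + 2·5^3 + 1·5^4 + 1·5^5. Digit sequence: (2, 1, 4, 2, 1, 1).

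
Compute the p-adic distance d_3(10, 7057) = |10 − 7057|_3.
d_3(10, 7057) = 1/243

Step 1 — x − y = 10 − 7057 = -7047. Step 2 — v_3(-7047) = 5 (factor: -7047 = −(3^5 · 29); the sign does not affect v_p). Step 3 — |x − y|_3 = 3^{-5} = 1/243.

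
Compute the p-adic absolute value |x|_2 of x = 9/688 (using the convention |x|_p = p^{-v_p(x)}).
|9/688|_2 = 16

Step 1 — compute v_2(x) by factoring powers of 2 out of the numerator and denominator: v_2(9/688) = -4. Step 2 — apply |x|_p = p^{-v_p(x)} = 2^{4} = 16.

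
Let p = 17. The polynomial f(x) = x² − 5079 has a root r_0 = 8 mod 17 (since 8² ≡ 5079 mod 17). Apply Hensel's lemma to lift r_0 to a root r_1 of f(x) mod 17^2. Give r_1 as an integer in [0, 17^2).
r_1 = 195 (mod 289)

Hensel's recurrence: r_{i+1} = r_i − f(r_i)·(f′(r_i))^{-1} mod 17^{i+2}, with f′(x) = 2x. Iterate:
  r_0 = 8 (mod 17)
  r_1 = 195 (mod 289)
Final: r_1 = 195, and one checks f(r_1) ≡ 0 mod 17^2.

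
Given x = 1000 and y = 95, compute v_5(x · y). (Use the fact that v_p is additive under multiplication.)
v_5(95000) = 4

v_p(x) = 3 (factor: 1000 = 5^3 · 8); v_p(y) = 1 (factor: 95 = 5^1 · 19). Additivity: v_p(xy) = v_p(x) + v_p(y) = 3 + 1 = 4. (Direct check: xy = 95000 = 5^4 · (152).)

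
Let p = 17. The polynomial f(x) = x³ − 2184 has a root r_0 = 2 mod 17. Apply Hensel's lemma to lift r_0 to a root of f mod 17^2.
r_1 = 87 (mod 289)

Hensel: r_{i+1} = r_i − f(r_i)/f′(r_i) mod 17^{i+2}, where f′(x) = 3x². Iterate:
  r_0 = 2 (mod 17)
  r_1 = 87 (mod 289)
Final: r = 87 with f(r) ≡ 0 mod 17^2.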